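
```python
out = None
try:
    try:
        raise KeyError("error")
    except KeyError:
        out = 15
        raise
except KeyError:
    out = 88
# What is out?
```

Step-by-step execution trace:
1. Inner try: `raise KeyError("error")` raises KeyError.
2. Inner `except KeyError` matches → out = 15.
3. bare `raise` re-raises the same KeyError.
4. Outer `except KeyError` matches → out = 88.
Result: 88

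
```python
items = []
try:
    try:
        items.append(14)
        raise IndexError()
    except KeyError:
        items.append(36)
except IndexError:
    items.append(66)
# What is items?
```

Step-by-step execution trace:
1. Inner try: `items.append(14)` → items = [14].
2. `raise IndexError()` raises IndexError.
3. Inner `except KeyError` does not match IndexError; exception propagates to outer try.
4. Outer `except IndexError` matches → `items.append(66)` → items = [14, 66].
Result: [14, 66]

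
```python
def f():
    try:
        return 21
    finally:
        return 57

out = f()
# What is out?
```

Step-by-step execution trace:
1. `f()` enters try: `return 21` sets pending return value 21.
2. Before returning, `finally: return 57` runs and overrides the pending return.
3. f() returns 57 → out = 57.
Result: 57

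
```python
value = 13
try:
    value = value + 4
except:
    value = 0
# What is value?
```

Step-by-step execution trace:
1. value starts at 13.
2. try: `value = value + 4` → value = 17. No exception raised.
3. `except` is skipped.
Result: 17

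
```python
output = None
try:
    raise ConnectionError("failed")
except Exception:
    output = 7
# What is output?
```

Step-by-step execution trace:
1. `raise ConnectionError(...)` raises ConnectionError.
2. `except Exception` matches (ConnectionError is a subclass of Exception) → output = 7.
Result: 7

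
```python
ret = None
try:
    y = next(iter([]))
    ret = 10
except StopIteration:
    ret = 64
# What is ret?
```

Step-by-step execution trace:
1. `y = next(iter([]))` raises StopIteration.
2. `ret = 10` is not reached.
3. `except StopIteration` matches → ret = 64.
Result: 64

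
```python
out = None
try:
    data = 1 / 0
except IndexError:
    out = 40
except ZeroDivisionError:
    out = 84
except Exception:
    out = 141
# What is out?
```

Step-by-step execution trace:
1. `data = 1 / 0` raises ZeroDivisionError.
2. `except IndexError` does not match ZeroDivisionError; skipped.
3. `except ZeroDivisionError` matches → out = 84.
4. Remaining except clauses are skipped.
Result: 84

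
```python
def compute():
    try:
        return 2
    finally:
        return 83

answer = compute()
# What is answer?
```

Step-by-step execution trace:
1. `compute()` enters try: `return 2` sets pending return value 2.
2. Before returning, `finally: return 83` runs and overrides the pending return.
3. compute() returns 83 → answer = 83.
Result: 83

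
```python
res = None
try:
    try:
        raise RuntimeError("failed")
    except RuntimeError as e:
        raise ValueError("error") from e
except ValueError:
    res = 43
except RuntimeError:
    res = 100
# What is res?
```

Step-by-step execution trace:
1. Inner try raises RuntimeError; inner `except RuntimeError as e` catches it.
2. `raise ValueError(...) from e` raises ValueError (RuntimeError is attached as __cause__, but only ValueError is active).
3. Outer `except ValueError` matches → res = 43.
4. `except RuntimeError` is not reached.
Result: 43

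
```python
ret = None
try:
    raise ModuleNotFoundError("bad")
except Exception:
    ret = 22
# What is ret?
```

Step-by-step execution trace:
1. `raise ModuleNotFoundError(...)` raises ModuleNotFoundError.
2. `except Exception` matches (ModuleNotFoundError is a subclass of Exception) → ret = 22.
Result: 22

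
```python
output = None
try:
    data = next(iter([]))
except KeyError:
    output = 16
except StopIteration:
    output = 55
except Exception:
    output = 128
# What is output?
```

Step-by-step execution trace:
1. `data = next(iter([]))` raises StopIteration.
2. `except KeyError` does not match StopIteration; skipped.
3. `except StopIteration` matches → output = 55.
4. Remaining except clauses are skipped.
Result: 55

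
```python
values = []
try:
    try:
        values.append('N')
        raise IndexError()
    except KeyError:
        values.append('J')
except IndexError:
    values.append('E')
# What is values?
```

Step-by-step execution trace:
1. Inner try: `values.append('N')` → values = ['N'].
2. `raise IndexError()` raises IndexError.
3. Inner `except KeyError` does not match IndexError; exception propagates to outer try.
4. Outer `except IndexError` matches → `values.append('E')` → values = ['N', 'E'].
Result: ['N', 'E']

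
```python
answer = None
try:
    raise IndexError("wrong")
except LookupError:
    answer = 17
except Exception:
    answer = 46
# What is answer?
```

Step-by-step execution trace:
1. `raise IndexError(...)` raises IndexError.
2. `except LookupError` matches (IndexError is a subclass of LookupError) → answer = 17.
3. `except Exception` is not reached.
Result: 17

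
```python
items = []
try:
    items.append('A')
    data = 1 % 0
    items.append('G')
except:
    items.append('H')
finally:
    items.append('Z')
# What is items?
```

Step-by-step execution trace:
1. try: `items.append('A')` → items = ['A'].
2. `data = 1 % 0` raises ZeroDivisionError; `items.append('G')` is not reached.
3. bare `except` matches → `items.append('H')` → items = ['A', 'H'].
4. finally always runs: `items.append('Z')` → items = ['A', 'H', 'Z'].
Result: ['A', 'H', 'Z']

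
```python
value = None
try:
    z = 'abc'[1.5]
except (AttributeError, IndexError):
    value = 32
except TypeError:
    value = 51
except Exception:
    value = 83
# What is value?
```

Step-by-step execution trace:
1. `z = 'abc'[1.5]` raises TypeError.
2. `except (AttributeError, IndexError)` does not match TypeError; skipped.
3. `except TypeError` matches (exact type match) → value = 51.
4. `except Exception` is not reached.
Result: 51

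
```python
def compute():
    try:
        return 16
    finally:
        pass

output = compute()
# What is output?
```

Step-by-step execution trace:
1. `compute()` enters try: `return 16` sets pending return value 16.
2. Before returning, `finally: pass` runs (no effect).
3. compute() returns 16 → output = 16.
Result: 16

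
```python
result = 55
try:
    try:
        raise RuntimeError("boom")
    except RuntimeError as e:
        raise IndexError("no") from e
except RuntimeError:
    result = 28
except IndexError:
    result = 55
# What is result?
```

Step-by-step execution trace:
1. Inner try raises RuntimeError; inner `except RuntimeError as e` catches it.
2. `raise IndexError(...) from e` raises IndexError (RuntimeError is attached as __cause__, but only IndexError is active).
3. Outer `except RuntimeError` does not match IndexError; skipped.
4. Outer `except IndexError` matches → result = 55.
Result: 55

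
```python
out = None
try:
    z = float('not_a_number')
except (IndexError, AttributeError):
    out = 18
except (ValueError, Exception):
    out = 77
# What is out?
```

Step-by-step execution trace:
1. `z = float('not_a_number')` raises ValueError.
2. `except (IndexError, AttributeError)` does not match ValueError; skipped.
3. `except (ValueError, Exception)` matches (ValueError is in the tuple) → out = 77.
Result: 77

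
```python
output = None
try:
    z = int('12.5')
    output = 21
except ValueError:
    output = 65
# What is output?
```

Step-by-step execution trace:
1. `z = int('12.5')` raises ValueError.
2. `output = 21` is not reached.
3. `except ValueError` matches → output = 65.
Result: 65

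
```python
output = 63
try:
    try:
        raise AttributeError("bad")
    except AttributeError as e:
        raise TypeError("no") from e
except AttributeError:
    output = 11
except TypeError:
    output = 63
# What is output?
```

Step-by-step execution trace:
1. Inner try raises AttributeError; inner `except AttributeError as e` catches it.
2. `raise TypeError(...) from e` raises TypeError (AttributeError is attached as __cause__, but only TypeError is active).
3. Outer `except AttributeError` does not match TypeError; skipped.
4. Outer `except TypeError` matches → output = 63.
Result: 63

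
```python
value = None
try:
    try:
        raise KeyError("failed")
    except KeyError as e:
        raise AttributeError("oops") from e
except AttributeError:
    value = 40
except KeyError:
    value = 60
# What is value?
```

Step-by-step execution trace:
1. Inner try raises KeyError; inner `except KeyError as e` catches it.
2. `raise AttributeError(...) from e` raises AttributeError (KeyError is attached as __cause__, but only AttributeError is active).
3. Outer `except AttributeError` matches → value = 40.
4. `except KeyError` is not reached.
Result: 40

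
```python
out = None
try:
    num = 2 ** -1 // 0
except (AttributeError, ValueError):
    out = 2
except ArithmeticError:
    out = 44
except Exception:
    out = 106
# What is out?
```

Step-by-step execution trace:
1. `num = 2 ** -1 // 0` raises ZeroDivisionError.
2. `except (AttributeError, ValueError)` does not match ZeroDivisionError; skipped.
3. `except ArithmeticError` matches (ZeroDivisionError is a subclass of ArithmeticError) → out = 44.
4. `except Exception` is not reached.
Result: 44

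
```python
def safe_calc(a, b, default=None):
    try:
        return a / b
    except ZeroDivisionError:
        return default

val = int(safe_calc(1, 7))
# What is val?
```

Step-by-step execution trace:
1. `safe_calc(1, 7)` enters try: `return 1 / 7` → returns 0.14285714285714285. No exception raised.
2. `except ZeroDivisionError` is skipped.
3. `int(0.14285714285714285)` → 0 → val = 0.
Result: 0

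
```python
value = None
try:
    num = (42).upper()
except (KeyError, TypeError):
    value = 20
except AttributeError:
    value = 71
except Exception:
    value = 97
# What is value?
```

Step-by-step execution trace:
1. `num = (42).upper()` raises AttributeError.
2. `except (KeyError, TypeError)` does not match AttributeError; skipped.
3. `except AttributeError` matches (exact type match) → value = 71.
4. `except Exception` is not reached.
Result: 71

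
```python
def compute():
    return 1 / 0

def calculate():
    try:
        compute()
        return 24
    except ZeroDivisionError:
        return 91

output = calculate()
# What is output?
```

Step-by-step execution trace:
1. `calculate()` calls `compute()`.
2. `compute()` evaluates `1 / 0`, which raises ZeroDivisionError; it propagates to the caller.
3. `return 24` is not reached.
4. `except ZeroDivisionError` in calculate matches → returns 91.
5. output = 91.
Result: 91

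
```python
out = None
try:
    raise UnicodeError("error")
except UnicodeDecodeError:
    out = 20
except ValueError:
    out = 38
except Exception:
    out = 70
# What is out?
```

Step-by-step execution trace:
1. `raise UnicodeError(...)` raises UnicodeError.
2. `except UnicodeDecodeError` does not match (UnicodeError is not a subclass of UnicodeDecodeError); skipped.
3. `except ValueError` matches (UnicodeError is a subclass of ValueError) → out = 38.
4. `except Exception` is not reached.
Result: 38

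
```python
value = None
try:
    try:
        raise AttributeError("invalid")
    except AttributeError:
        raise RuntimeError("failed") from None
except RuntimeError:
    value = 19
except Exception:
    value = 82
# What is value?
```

Step-by-step execution trace:
1. Inner try raises AttributeError; inner `except AttributeError` catches it.
2. `raise RuntimeError(...) from None` raises RuntimeError (from None suppresses __context__, but the active exception is still RuntimeError).
3. Outer `except RuntimeError` matches → value = 19.
4. `except Exception` is not reached.
Result: 19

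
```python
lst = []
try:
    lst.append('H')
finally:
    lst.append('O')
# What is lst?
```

Step-by-step execution trace:
1. try: `lst.append('H')` → lst = ['H'].
2. The try body completes without raising.
3. finally always runs: `lst.append('O')` → lst = ['H', 'O'].
Result: ['H', 'O']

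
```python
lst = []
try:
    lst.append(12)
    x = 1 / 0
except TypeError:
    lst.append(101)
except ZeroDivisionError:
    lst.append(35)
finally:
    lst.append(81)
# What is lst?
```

Step-by-step execution trace:
1. try: `lst.append(12)` → lst = [12].
2. `x = 1 / 0` raises ZeroDivisionError.
3. `except TypeError` does not match ZeroDivisionError; skipped.
4. `except ZeroDivisionError` matches → `lst.append(35)` → lst = [12, 35].
5. finally always runs: `lst.append(81)` → lst = [12, 35, 81].
Result: [12, 35, 81]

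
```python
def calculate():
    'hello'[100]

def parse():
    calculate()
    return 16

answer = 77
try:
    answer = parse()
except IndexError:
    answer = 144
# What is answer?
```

Step-by-step execution trace:
1. answer starts at 77.
2. try: `parse()` calls `calculate()`.
3. `calculate()` evaluates `'hello'[100]`, which raises IndexError; it propagates through parse (uncaught).
4. `return 16` in parse is not reached; the assignment to answer does not complete.
5. `except IndexError` matches → answer = 144.
Result: 144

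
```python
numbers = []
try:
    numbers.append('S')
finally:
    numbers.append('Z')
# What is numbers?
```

Step-by-step execution trace:
1. try: `numbers.append('S')` → numbers = ['S'].
2. The try body completes without raising.
3. finally always runs: `numbers.append('Z')` → numbers = ['S', 'Z'].
Result: ['S', 'Z']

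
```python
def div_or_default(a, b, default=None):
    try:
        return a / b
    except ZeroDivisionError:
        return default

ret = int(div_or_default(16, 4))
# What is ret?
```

Step-by-step execution trace:
1. `div_or_default(16, 4)` enters try: `return 16 / 4` → returns 4.0. No exception raised.
2. `except ZeroDivisionError` is skipped.
3. `int(4.0)` → 4 → ret = 4.
Result: 4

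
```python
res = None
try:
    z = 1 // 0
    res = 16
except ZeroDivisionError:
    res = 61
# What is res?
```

Step-by-step execution trace:
1. `z = 1 // 0` raises ZeroDivisionError.
2. `res = 16` is not reached.
3. `except ZeroDivisionError` matches → res = 61.
Result: 61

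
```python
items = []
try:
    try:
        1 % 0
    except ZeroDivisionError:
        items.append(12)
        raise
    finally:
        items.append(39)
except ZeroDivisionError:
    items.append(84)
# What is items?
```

Step-by-step execution trace:
1. Inner try: `1 % 0` raises ZeroDivisionError.
2. Inner `except ZeroDivisionError` matches → `items.append(12)` → items = [12].
3. bare `raise` re-raises ZeroDivisionError.
4. Inner `finally` runs during unwinding: `items.append(39)` → items = [12, 39].
5. Outer `except ZeroDivisionError` matches → `items.append(84)` → items = [12, 39, 84].
Result: [12, 39, 84]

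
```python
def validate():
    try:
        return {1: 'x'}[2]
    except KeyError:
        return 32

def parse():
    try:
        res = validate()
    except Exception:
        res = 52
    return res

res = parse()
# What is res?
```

Step-by-step execution trace:
1. `parse()` calls `validate()`.
2. In validate: `{1: 'x'}[2]` raises KeyError; `except KeyError` catches it → returns 32.
3. In parse: `res = validate()` → res = 32. No exception reaches parse.
4. `except Exception` is skipped; parse returns 32.
5. res = 32.
Result: 32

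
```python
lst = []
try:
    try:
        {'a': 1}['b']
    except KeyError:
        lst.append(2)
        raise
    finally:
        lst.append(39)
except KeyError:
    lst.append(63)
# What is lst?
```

Step-by-step execution trace:
1. Inner try: `{'a': 1}['b']` raises KeyError.
2. Inner `except KeyError` matches → `lst.append(2)` → lst = [2].
3. bare `raise` re-raises KeyError.
4. Inner `finally` runs during unwinding: `lst.append(39)` → lst = [2, 39].
5. Outer `except KeyError` matches → `lst.append(63)` → lst = [2, 39, 63].
Result: [2, 39, 63]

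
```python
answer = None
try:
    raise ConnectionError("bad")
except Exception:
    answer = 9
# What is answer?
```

Step-by-step execution trace:
1. `raise ConnectionError(...)` raises ConnectionError.
2. `except Exception` matches (ConnectionError is a subclass of Exception) → answer = 9.
Result: 9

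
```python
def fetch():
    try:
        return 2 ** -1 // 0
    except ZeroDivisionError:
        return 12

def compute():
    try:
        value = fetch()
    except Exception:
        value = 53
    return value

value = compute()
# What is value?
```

Step-by-step execution trace:
1. `compute()` calls `fetch()`.
2. In fetch: `2 ** -1 // 0` raises ZeroDivisionError; `except ZeroDivisionError` catches it → returns 12.
3. In compute: `value = fetch()` → value = 12. No exception reaches compute.
4. `except Exception` is skipped; compute returns 12.
5. value = 12.
Result: 12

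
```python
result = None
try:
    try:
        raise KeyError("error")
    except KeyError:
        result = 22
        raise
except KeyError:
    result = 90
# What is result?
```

Step-by-step execution trace:
1. Inner try: `raise KeyError("error")` raises KeyError.
2. Inner `except KeyError` matches → result = 22.
3. bare `raise` re-raises the same KeyError.
4. Outer `except KeyError` matches → result = 90.
Result: 90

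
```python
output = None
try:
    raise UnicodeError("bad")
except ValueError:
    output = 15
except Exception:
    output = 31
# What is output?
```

Step-by-step execution trace:
1. `raise UnicodeError(...)` raises UnicodeError.
2. `except ValueError` matches (UnicodeError is a subclass of ValueError) → output = 15.
3. `except Exception` is not reached.
Result: 15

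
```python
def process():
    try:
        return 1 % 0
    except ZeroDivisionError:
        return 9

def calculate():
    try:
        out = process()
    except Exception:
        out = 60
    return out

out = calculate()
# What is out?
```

Step-by-step execution trace:
1. `calculate()` calls `process()`.
2. In process: `1 % 0` raises ZeroDivisionError; `except ZeroDivisionError` catches it → returns 9.
3. In calculate: `out = process()` → out = 9. No exception reaches calculate.
4. `except Exception` is skipped; calculate returns 9.
5. out = 9.
Result: 9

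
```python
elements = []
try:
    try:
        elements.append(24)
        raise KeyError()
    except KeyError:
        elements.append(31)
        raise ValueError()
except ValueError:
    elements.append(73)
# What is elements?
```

Step-by-step execution trace:
1. Inner try: `elements.append(24)` → elements = [24].
2. `raise KeyError()` raises KeyError.
3. Inner `except KeyError` matches → `elements.append(31)` → elements = [24, 31].
4. `raise ValueError()` raises ValueError; propagates to outer try.
5. Outer `except ValueError` matches → `elements.append(73)` → elements = [24, 31, 73].
Result: [24, 31, 73]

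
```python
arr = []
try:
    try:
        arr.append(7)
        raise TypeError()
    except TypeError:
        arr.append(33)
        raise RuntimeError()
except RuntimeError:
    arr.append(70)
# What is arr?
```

Step-by-step execution trace:
1. Inner try: `arr.append(7)` → arr = [7].
2. `raise TypeError()` raises TypeError.
3. Inner `except TypeError` matches → `arr.append(33)` → arr = [7, 33].
4. `raise RuntimeError()` raises RuntimeError; propagates to outer try.
5. Outer `except RuntimeError` matches → `arr.append(70)` → arr = [7, 33, 70].
Result: [7, 33, 70]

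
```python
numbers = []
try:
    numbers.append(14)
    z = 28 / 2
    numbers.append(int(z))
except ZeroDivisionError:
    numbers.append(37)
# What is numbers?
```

Step-by-step execution trace:
1. try: `numbers.append(14)` → numbers = [14].
2. `z = 28 / 2` → z = 14.0. No exception raised.
3. `numbers.append(int(z))` → numbers = [14, 14].
4. `except ZeroDivisionError` is skipped (no exception was raised).
Result: [14, 14]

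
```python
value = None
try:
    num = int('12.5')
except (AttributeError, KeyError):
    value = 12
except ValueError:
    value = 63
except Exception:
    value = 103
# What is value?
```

Step-by-step execution trace:
1. `num = int('12.5')` raises ValueError.
2. `except (AttributeError, KeyError)` does not match ValueError; skipped.
3. `except ValueError` matches (exact type match) → value = 63.
4. `except Exception` is not reached.
Result: 63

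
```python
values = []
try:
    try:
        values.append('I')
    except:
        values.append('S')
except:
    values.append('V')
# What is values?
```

Step-by-step execution trace:
1. Inner try: `values.append('I')` → values = ['I']. No exception raised.
2. Inner `except` is skipped.
3. Inner try completes normally; outer `except` is skipped.
Result: ['I']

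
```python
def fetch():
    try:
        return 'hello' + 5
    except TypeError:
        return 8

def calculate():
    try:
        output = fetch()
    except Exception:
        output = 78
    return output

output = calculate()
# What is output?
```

Step-by-step execution trace:
1. `calculate()` calls `fetch()`.
2. In fetch: `'hello' + 5` raises TypeError; `except TypeError` catches it → returns 8.
3. In calculate: `output = fetch()` → output = 8. No exception reaches calculate.
4. `except Exception` is skipped; calculate returns 8.
5. output = 8.
Result: 8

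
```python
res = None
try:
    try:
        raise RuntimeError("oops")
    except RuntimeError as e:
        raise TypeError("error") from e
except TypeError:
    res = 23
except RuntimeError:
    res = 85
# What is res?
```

Step-by-step execution trace:
1. Inner try raises RuntimeError; inner `except RuntimeError as e` catches it.
2. `raise TypeError(...) from e` raises TypeError (RuntimeError is attached as __cause__, but only TypeError is active).
3. Outer `except TypeError` matches → res = 23.
4. `except RuntimeError` is not reached.
Result: 23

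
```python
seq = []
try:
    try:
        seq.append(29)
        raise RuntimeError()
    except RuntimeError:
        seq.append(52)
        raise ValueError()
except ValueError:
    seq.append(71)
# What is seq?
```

Step-by-step execution trace:
1. Inner try: `seq.append(29)` → seq = [29].
2. `raise RuntimeError()` raises RuntimeError.
3. Inner `except RuntimeError` matches → `seq.append(52)` → seq = [29, 52].
4. `raise ValueError()` raises ValueError; propagates to outer try.
5. Outer `except ValueError` matches → `seq.append(71)` → seq = [29, 52, 71].
Result: [29, 52, 71]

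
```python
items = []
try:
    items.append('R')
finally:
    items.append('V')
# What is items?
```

Step-by-step execution trace:
1. try: `items.append('R')` → items = ['R'].
2. The try body completes without raising.
3. finally always runs: `items.append('V')` → items = ['R', 'V'].
Result: ['R', 'V']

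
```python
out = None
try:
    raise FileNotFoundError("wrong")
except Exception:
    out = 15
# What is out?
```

Step-by-step execution trace:
1. `raise FileNotFoundError(...)` raises FileNotFoundError.
2. `except Exception` matches (FileNotFoundError is a subclass of Exception) → out = 15.
Result: 15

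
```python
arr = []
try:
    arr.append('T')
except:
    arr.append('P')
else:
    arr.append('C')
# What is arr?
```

Step-by-step execution trace:
1. try: `arr.append('T')` → arr = ['T']. No exception raised.
2. `except` is skipped.
3. `else` runs (try completed without exception): `arr.append('C')` → arr = ['T', 'C'].
Result: ['T', 'C']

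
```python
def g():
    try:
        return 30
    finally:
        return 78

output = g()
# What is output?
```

Step-by-step execution trace:
1. `g()` enters try: `return 30` sets pending return value 30.
2. Before returning, `finally: return 78` runs and overrides the pending return.
3. g() returns 78 → output = 78.
Result: 78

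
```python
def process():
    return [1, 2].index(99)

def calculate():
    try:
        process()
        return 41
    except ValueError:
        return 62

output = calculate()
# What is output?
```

Step-by-step execution trace:
1. `calculate()` calls `process()`.
2. `process()` evaluates `[1, 2].index(99)`, which raises ValueError; it propagates to the caller.
3. `return 41` is not reached.
4. `except ValueError` in calculate matches → returns 62.
5. output = 62.
Result: 62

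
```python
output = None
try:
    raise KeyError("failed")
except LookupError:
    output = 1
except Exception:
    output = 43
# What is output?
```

Step-by-step execution trace:
1. `raise KeyError(...)` raises KeyError.
2. `except LookupError` matches (KeyError is a subclass of LookupError) → output = 1.
3. `except Exception` is not reached.
Result: 1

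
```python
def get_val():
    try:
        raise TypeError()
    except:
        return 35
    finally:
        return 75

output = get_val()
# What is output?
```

Step-by-step execution trace:
1. `get_val()` enters try: `raise TypeError()` raises TypeError.
2. bare `except` matches → `return 35` sets pending return value 35.
3. Before returning, `finally: return 75` runs and overrides the pending return.
4. get_val() returns 75 → output = 75.
Result: 75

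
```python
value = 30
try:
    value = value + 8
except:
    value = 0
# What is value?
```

Step-by-step execution trace:
1. value starts at 30.
2. try: `value = value + 8` → value = 38. No exception raised.
3. `except` is skipped.
Result: 38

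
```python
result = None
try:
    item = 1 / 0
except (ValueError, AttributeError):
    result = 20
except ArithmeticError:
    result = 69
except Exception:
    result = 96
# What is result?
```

Step-by-step execution trace:
1. `item = 1 / 0` raises ZeroDivisionError.
2. `except (ValueError, AttributeError)` does not match ZeroDivisionError; skipped.
3. `except ArithmeticError` matches (ZeroDivisionError is a subclass of ArithmeticError) → result = 69.
4. `except Exception` is not reached.
Result: 69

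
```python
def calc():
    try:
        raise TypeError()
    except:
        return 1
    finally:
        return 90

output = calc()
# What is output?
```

Step-by-step execution trace:
1. `calc()` enters try: `raise TypeError()` raises TypeError.
2. bare `except` matches → `return 1` sets pending return value 1.
3. Before returning, `finally: return 90` runs and overrides the pending return.
4. calc() returns 90 → output = 90.
Result: 90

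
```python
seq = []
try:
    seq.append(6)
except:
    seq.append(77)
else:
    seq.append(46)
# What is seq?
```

Step-by-step execution trace:
1. try: `seq.append(6)` → seq = [6]. No exception raised.
2. `except` is skipped.
3. `else` runs (try completed without exception): `seq.append(46)` → seq = [6, 46].
Result: [6, 46]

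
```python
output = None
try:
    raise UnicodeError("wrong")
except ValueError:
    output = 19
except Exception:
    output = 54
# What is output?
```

Step-by-step execution trace:
1. `raise UnicodeError(...)` raises UnicodeError.
2. `except ValueError` matches (UnicodeError is a subclass of ValueError) → output = 19.
3. `except Exception` is not reached.
Result: 19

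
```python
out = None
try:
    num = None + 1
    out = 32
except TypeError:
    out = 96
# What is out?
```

Step-by-step execution trace:
1. `num = None + 1` raises TypeError.
2. `out = 32` is not reached.
3. `except TypeError` matches → out = 96.
Result: 96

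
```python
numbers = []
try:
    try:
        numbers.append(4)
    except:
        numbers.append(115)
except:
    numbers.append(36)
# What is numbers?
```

Step-by-step execution trace:
1. Inner try: `numbers.append(4)` → numbers = [4]. No exception raised.
2. Inner `except` is skipped.
3. Inner try completes normally; outer `except` is skipped.
Result: [4]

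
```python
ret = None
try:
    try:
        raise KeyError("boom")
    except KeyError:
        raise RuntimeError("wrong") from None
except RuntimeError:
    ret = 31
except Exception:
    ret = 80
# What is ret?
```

Step-by-step execution trace:
1. Inner try raises KeyError; inner `except KeyError` catches it.
2. `raise RuntimeError(...) from None` raises RuntimeError (from None suppresses __context__, but the active exception is still RuntimeError).
3. Outer `except RuntimeError` matches → ret = 31.
4. `except Exception` is not reached.
Result: 31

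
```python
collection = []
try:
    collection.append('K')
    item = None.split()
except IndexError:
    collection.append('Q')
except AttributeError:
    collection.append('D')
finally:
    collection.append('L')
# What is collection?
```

Step-by-step execution trace:
1. try: `collection.append('K')` → collection = ['K'].
2. `item = None.split()` raises AttributeError.
3. `except IndexError` does not match AttributeError; skipped.
4. `except AttributeError` matches → `collection.append('D')` → collection = ['K', 'D'].
5. finally always runs: `collection.append('L')` → collection = ['K', 'D', 'L'].
Result: ['K', 'D', 'L']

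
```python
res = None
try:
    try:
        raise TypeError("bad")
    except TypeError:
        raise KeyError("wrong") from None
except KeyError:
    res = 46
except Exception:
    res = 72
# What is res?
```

Step-by-step execution trace:
1. Inner try raises TypeError; inner `except TypeError` catches it.
2. `raise KeyError(...) from None` raises KeyError (from None suppresses __context__, but the active exception is still KeyError).
3. Outer `except KeyError` matches → res = 46.
4. `except Exception` is not reached.
Result: 46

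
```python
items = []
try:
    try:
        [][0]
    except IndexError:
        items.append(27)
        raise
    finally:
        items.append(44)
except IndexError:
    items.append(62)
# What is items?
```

Step-by-step execution trace:
1. Inner try: `[][0]` raises IndexError.
2. Inner `except IndexError` matches → `items.append(27)` → items = [27].
3. bare `raise` re-raises IndexError.
4. Inner `finally` runs during unwinding: `items.append(44)` → items = [27, 44].
5. Outer `except IndexError` matches → `items.append(62)` → items = [27, 44, 62].
Result: [27, 44, 62]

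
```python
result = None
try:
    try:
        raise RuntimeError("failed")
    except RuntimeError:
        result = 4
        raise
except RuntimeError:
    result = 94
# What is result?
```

Step-by-step execution trace:
1. Inner try: `raise RuntimeError("failed")` raises RuntimeError.
2. Inner `except RuntimeError` matches → result = 4.
3. bare `raise` re-raises the same RuntimeError.
4. Outer `except RuntimeError` matches → result = 94.
Result: 94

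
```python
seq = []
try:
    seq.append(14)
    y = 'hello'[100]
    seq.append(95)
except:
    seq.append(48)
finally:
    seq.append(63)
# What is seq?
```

Step-by-step execution trace:
1. try: `seq.append(14)` → seq = [14].
2. `y = 'hello'[100]` raises IndexError; `seq.append(95)` is not reached.
3. bare `except` matches → `seq.append(48)` → seq = [14, 48].
4. finally always runs: `seq.append(63)` → seq = [14, 48, 63].
Result: [14, 48, 63]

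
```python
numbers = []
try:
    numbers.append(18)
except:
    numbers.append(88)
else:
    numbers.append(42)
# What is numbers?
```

Step-by-step execution trace:
1. try: `numbers.append(18)` → numbers = [18]. No exception raised.
2. `except` is skipped.
3. `else` runs (try completed without exception): `numbers.append(42)` → numbers = [18, 42].
Result: [18, 42]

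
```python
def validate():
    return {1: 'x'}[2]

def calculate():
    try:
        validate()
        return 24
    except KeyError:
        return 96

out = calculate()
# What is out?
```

Step-by-step execution trace:
1. `calculate()` calls `validate()`.
2. `validate()` evaluates `{1: 'x'}[2]`, which raises KeyError; it propagates to the caller.
3. `return 24` is not reached.
4. `except KeyError` in calculate matches → returns 96.
5. out = 96.
Result: 96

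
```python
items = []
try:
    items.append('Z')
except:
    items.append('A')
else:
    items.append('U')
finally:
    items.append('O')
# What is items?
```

Step-by-step execution trace:
1. try: `items.append('Z')` → items = ['Z']. No exception raised.
2. `except` is skipped.
3. `else` runs: `items.append('U')` → items = ['Z', 'U'].
4. `finally` always runs: `items.append('O')` → items = ['Z', 'U', 'O'].
Result: ['Z', 'U', 'O']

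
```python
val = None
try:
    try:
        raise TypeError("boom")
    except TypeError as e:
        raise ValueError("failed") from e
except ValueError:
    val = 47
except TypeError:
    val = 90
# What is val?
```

Step-by-step execution trace:
1. Inner try raises TypeError; inner `except TypeError as e` catches it.
2. `raise ValueError(...) from e` raises ValueError (TypeError is attached as __cause__, but only ValueError is active).
3. Outer `except ValueError` matches → val = 47.
4. `except TypeError` is not reached.
Result: 47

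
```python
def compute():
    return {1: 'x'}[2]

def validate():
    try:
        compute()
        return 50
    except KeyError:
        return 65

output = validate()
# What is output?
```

Step-by-step execution trace:
1. `validate()` calls `compute()`.
2. `compute()` evaluates `{1: 'x'}[2]`, which raises KeyError; it propagates to the caller.
3. `return 50` is not reached.
4. `except KeyError` in validate matches → returns 65.
5. output = 65.
Result: 65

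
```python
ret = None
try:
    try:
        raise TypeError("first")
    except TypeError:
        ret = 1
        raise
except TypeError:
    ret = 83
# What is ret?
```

Step-by-step execution trace:
1. Inner try: `raise TypeError("first")` raises TypeError.
2. Inner `except TypeError` matches → ret = 1.
3. bare `raise` re-raises the same TypeError.
4. Outer `except TypeError` matches → ret = 83.
Result: 83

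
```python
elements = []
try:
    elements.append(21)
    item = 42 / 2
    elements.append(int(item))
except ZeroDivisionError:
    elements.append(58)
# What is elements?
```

Step-by-step execution trace:
1. try: `elements.append(21)` → elements = [21].
2. `item = 42 / 2` → item = 21.0. No exception raised.
3. `elements.append(int(item))` → elements = [21, 21].
4. `except ZeroDivisionError` is skipped (no exception was raised).
Result: [21, 21]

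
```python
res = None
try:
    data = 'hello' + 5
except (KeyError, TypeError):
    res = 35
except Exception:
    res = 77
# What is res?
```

Step-by-step execution trace:
1. `data = 'hello' + 5` raises TypeError.
2. `except (KeyError, TypeError)` matches (TypeError is in the tuple) → res = 35.
3. `except Exception` is not reached.
Result: 35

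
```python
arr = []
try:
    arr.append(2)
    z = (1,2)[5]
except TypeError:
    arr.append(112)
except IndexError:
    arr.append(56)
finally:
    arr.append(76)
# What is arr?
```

Step-by-step execution trace:
1. try: `arr.append(2)` → arr = [2].
2. `z = (1,2)[5]` raises IndexError.
3. `except TypeError` does not match IndexError; skipped.
4. `except IndexError` matches → `arr.append(56)` → arr = [2, 56].
5. finally always runs: `arr.append(76)` → arr = [2, 56, 76].
Result: [2, 56, 76]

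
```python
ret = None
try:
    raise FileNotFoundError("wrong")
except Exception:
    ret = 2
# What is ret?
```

Step-by-step execution trace:
1. `raise FileNotFoundError(...)` raises FileNotFoundError.
2. `except Exception` matches (FileNotFoundError is a subclass of Exception) → ret = 2.
Result: 2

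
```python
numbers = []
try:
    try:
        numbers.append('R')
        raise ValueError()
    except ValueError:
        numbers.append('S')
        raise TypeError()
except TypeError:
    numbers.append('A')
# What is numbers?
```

Step-by-step execution trace:
1. Inner try: `numbers.append('R')` → numbers = ['R'].
2. `raise ValueError()` raises ValueError.
3. Inner `except ValueError` matches → `numbers.append('S')` → numbers = ['R', 'S'].
4. `raise TypeError()` raises TypeError; propagates to outer try.
5. Outer `except TypeError` matches → `numbers.append('A')` → numbers = ['R', 'S', 'A'].
Result: ['R', 'S', 'A']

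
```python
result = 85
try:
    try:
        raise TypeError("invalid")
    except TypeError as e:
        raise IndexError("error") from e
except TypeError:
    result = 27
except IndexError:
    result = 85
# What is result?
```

Step-by-step execution trace:
1. Inner try raises TypeError; inner `except TypeError as e` catches it.
2. `raise IndexError(...) from e` raises IndexError (TypeError is attached as __cause__, but only IndexError is active).
3. Outer `except TypeError` does not match IndexError; skipped.
4. Outer `except IndexError` matches → result = 85.
Result: 85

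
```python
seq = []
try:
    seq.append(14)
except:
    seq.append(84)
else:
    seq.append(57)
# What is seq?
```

Step-by-step execution trace:
1. try: `seq.append(14)` → seq = [14]. No exception raised.
2. `except` is skipped.
3. `else` runs (try completed without exception): `seq.append(57)` → seq = [14, 57].
Result: [14, 57]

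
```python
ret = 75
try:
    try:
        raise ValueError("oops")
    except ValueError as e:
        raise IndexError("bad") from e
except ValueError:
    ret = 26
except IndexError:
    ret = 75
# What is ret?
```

Step-by-step execution trace:
1. Inner try raises ValueError; inner `except ValueError as e` catches it.
2. `raise IndexError(...) from e` raises IndexError (ValueError is attached as __cause__, but only IndexError is active).
3. Outer `except ValueError` does not match IndexError; skipped.
4. Outer `except IndexError` matches → ret = 75.
Result: 75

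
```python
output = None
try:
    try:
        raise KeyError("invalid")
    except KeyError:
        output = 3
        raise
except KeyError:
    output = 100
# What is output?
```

Step-by-step execution trace:
1. Inner try: `raise KeyError("invalid")` raises KeyError.
2. Inner `except KeyError` matches → output = 3.
3. bare `raise` re-raises the same KeyError.
4. Outer `except KeyError` matches → output = 100.
Result: 100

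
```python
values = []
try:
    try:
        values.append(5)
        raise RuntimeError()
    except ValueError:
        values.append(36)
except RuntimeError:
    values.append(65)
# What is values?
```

Step-by-step execution trace:
1. Inner try: `values.append(5)` → values = [5].
2. `raise RuntimeError()` raises RuntimeError.
3. Inner `except ValueError` does not match RuntimeError; exception propagates to outer try.
4. Outer `except RuntimeError` matches → `values.append(65)` → values = [5, 65].
Result: [5, 65]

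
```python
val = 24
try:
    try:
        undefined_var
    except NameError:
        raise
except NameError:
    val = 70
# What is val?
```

Step-by-step execution trace:
1. Inner try: `undefined_var` raises NameError.
2. Inner `except NameError` matches; bare `raise` re-raises the same NameError.
3. Outer `except NameError` matches → val = 70.
Result: 70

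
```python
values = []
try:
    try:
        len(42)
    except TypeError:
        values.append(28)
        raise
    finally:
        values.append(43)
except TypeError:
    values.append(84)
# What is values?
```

Step-by-step execution trace:
1. Inner try: `len(42)` raises TypeError.
2. Inner `except TypeError` matches → `values.append(28)` → values = [28].
3. bare `raise` re-raises TypeError.
4. Inner `finally` runs during unwinding: `values.append(43)` → values = [28, 43].
5. Outer `except TypeError` matches → `values.append(84)` → values = [28, 43, 84].
Result: [28, 43, 84]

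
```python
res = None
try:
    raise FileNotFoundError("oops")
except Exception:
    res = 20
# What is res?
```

Step-by-step execution trace:
1. `raise FileNotFoundError(...)` raises FileNotFoundError.
2. `except Exception` matches (FileNotFoundError is a subclass of Exception) → res = 20.
Result: 20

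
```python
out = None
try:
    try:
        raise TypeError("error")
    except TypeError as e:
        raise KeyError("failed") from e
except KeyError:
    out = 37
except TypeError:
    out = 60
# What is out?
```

Step-by-step execution trace:
1. Inner try raises TypeError; inner `except TypeError as e` catches it.
2. `raise KeyError(...) from e` raises KeyError (TypeError is attached as __cause__, but only KeyError is active).
3. Outer `except KeyError` matches → out = 37.
4. `except TypeError` is not reached.
Result: 37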